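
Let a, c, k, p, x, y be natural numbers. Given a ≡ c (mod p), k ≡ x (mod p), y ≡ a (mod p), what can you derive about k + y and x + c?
k + y ≡ x + c (mod p)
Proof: y ≡ a (mod p) and a ≡ c (mod p), therefore y ≡ c (mod p). k ≡ x (mod p), so k + y ≡ x + c (mod p).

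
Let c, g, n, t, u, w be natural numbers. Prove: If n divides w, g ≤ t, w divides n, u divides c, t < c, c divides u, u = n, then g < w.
n divides w and w divides n, hence n = w. Because c divides u and u divides c, c = u. u = n, so c = n. g ≤ t and t < c, so g < c. c = n, so g < n. Since n = w, g < w.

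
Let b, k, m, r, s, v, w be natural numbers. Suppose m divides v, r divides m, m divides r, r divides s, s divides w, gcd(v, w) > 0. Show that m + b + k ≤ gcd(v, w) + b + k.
r divides m and m divides r, thus r = m. From r divides s and s divides w, r divides w. From r = m, m divides w. Since m divides v, m divides gcd(v, w). From gcd(v, w) > 0, m ≤ gcd(v, w). Then m + b ≤ gcd(v, w) + b. Then m + b + k ≤ gcd(v, w) + b + k.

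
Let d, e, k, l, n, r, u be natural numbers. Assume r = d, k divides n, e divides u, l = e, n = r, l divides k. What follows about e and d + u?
e divides d + u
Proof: n = r and r = d, thus n = d. l divides k and k divides n, so l divides n. l = e, so e divides n. Because n = d, e divides d. From e divides u, e divides d + u.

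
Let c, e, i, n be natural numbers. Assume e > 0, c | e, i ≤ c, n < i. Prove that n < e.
n < i and i ≤ c, hence n < c. Because c | e and e > 0, c ≤ e. n < c, so n < e.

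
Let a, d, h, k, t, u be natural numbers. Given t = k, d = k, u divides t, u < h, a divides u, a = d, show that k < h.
t = k and u divides t, therefore u divides k. a = d and a divides u, so d divides u. d = k, so k divides u. Since u divides k, u = k. Because u < h, k < h.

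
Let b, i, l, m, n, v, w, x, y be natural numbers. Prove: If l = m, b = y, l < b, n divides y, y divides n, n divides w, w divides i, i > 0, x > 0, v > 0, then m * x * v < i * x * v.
From b = y and l < b, l < y. l = m, so m < y. From n divides y and y divides n, n = y. n divides w and w divides i, thus n divides i. n = y, so y divides i. Since i > 0, y ≤ i. m < y, so m < i. Combining with x > 0, by multiplying by a positive, m * x < i * x. Since v > 0, by multiplying by a positive, m * x * v < i * x * v.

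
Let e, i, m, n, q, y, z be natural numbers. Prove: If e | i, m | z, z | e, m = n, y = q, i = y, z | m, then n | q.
From z | m and m | z, z = m. z | e, so m | e. m = n, so n | e. Since i = y and e | i, e | y. Because y = q, e | q. n | e, so n | q.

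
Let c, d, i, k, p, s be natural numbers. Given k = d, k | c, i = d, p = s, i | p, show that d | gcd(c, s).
Since k = d and k | c, d | c. p = s and i | p, thus i | s. Since i = d, d | s. d | c, so d | gcd(c, s).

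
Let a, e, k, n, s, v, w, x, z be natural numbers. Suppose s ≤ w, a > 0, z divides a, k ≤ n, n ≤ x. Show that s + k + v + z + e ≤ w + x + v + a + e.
k ≤ n and n ≤ x, hence k ≤ x. s ≤ w, so s + k ≤ w + x. Then s + k + v ≤ w + x + v. z divides a and a > 0, therefore z ≤ a. Then z + e ≤ a + e. Since s + k + v ≤ w + x + v, s + k + v + z + e ≤ w + x + v + a + e.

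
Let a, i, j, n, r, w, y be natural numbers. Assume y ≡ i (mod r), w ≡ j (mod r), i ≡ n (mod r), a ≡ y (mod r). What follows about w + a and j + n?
w + a ≡ j + n (mod r)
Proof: Because a ≡ y (mod r) and y ≡ i (mod r), a ≡ i (mod r). i ≡ n (mod r), so a ≡ n (mod r). Since w ≡ j (mod r), w + a ≡ j + n (mod r).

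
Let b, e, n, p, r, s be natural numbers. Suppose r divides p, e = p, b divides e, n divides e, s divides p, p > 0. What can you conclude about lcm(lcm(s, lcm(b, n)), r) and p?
lcm(lcm(s, lcm(b, n)), r) ≤ p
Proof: b divides e and n divides e, hence lcm(b, n) divides e. Since e = p, lcm(b, n) divides p. Since s divides p, lcm(s, lcm(b, n)) divides p. Since r divides p, lcm(lcm(s, lcm(b, n)), r) divides p. p > 0, so lcm(lcm(s, lcm(b, n)), r) ≤ p.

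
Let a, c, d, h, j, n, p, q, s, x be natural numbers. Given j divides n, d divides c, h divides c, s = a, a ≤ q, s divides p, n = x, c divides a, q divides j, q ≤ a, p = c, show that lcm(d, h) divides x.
d divides c and h divides c, hence lcm(d, h) divides c. q ≤ a and a ≤ q, therefore q = a. Because s = a and s divides p, a divides p. Since p = c, a divides c. Since c divides a, a = c. Since q = a, q = c. Since q divides j, c divides j. Since lcm(d, h) divides c, lcm(d, h) divides j. n = x and j divides n, hence j divides x. Since lcm(d, h) divides j, lcm(d, h) divides x.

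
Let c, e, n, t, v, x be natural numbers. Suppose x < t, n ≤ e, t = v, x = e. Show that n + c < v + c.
x = e and x < t, so e < t. n ≤ e, so n < t. Since t = v, n < v. Then n + c < v + c.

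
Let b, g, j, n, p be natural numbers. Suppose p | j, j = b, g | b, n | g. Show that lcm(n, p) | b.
n | g and g | b, thus n | b. Since j = b and p | j, p | b. Since n | b, lcm(n, p) | b.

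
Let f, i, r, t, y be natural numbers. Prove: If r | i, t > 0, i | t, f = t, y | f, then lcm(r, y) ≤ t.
r | i and i | t, therefore r | t. f = t and y | f, hence y | t. r | t, so lcm(r, y) | t. Since t > 0, lcm(r, y) ≤ t.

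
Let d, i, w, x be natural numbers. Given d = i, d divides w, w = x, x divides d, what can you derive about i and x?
i = x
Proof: w = x and d divides w, thus d divides x. Because x divides d, x = d. Because d = i, x = i. Then i = x.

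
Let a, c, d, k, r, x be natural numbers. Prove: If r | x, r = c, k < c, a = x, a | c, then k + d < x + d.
r = c and r | x, so c | x. a = x and a | c, therefore x | c. c | x, so c = x. k < c, so k < x. Then k + d < x + d.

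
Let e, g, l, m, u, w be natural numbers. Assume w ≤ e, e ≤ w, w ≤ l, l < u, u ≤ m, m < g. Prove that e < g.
Since w ≤ e and e ≤ w, w = e. Since w ≤ l and l < u, w < u. Because u ≤ m and m < g, u < g. Since w < u, w < g. Since w = e, e < g.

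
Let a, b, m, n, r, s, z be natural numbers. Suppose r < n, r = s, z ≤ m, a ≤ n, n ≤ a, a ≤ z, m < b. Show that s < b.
Since n ≤ a and a ≤ n, n = a. r = s and r < n, therefore s < n. n = a, so s < a. z ≤ m and m < b, so z < b. Since a ≤ z, a < b. s < a, so s < b.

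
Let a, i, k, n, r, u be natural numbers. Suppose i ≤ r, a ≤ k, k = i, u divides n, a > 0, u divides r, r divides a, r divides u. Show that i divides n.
u divides r and r divides u, so u = r. r divides a and a > 0, thus r ≤ a. Since a ≤ k, r ≤ k. Because k = i, r ≤ i. i ≤ r, so r = i. Since u = r, u = i. Because u divides n, i divides n.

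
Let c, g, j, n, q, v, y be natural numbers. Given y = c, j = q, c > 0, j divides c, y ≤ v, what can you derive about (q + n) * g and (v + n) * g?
(q + n) * g ≤ (v + n) * g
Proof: j divides c and c > 0, so j ≤ c. Because j = q, q ≤ c. Since y = c and y ≤ v, c ≤ v. Since q ≤ c, q ≤ v. Then q + n ≤ v + n. By multiplying by a non-negative, (q + n) * g ≤ (v + n) * g.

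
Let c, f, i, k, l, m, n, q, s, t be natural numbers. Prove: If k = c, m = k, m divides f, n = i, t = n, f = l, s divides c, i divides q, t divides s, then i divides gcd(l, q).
From t = n and n = i, t = i. From t divides s and s divides c, t divides c. m = k and m divides f, thus k divides f. Since k = c, c divides f. From t divides c, t divides f. From f = l, t divides l. Since t = i, i divides l. i divides q, so i divides gcd(l, q).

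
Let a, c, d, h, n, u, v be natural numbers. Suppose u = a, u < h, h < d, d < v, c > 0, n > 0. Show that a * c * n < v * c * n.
Because u = a and u < h, a < h. Since h < d, a < d. Since d < v, a < v. Since c > 0, a * c < v * c. Since n > 0, a * c * n < v * c * n.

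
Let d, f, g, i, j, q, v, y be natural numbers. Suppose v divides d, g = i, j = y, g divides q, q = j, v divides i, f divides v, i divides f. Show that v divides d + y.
i divides f and f divides v, therefore i divides v. v divides i, so i = v. Since g = i, g = v. From q = j and g divides q, g divides j. g = v, so v divides j. Since j = y, v divides y. Since v divides d, v divides d + y.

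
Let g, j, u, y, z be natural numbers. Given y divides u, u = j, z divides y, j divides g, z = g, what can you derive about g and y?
g = y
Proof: z = g and z divides y, so g divides y. Because u = j and y divides u, y divides j. Since j divides g, y divides g. g divides y, so g = y.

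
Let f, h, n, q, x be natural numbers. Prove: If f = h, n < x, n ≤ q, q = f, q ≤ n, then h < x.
Since n ≤ q and q ≤ n, n = q. Since q = f, n = f. Because f = h, n = h. Since n < x, h < x.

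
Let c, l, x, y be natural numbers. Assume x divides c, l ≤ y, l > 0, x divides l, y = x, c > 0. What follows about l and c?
l ≤ c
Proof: x divides l and l > 0, therefore x ≤ l. y = x and l ≤ y, thus l ≤ x. x ≤ l, so x = l. Because x divides c and c > 0, x ≤ c. x = l, so l ≤ c.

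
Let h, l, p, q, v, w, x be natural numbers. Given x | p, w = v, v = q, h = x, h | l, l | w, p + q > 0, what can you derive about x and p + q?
x ≤ p + q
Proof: w = v and v = q, thus w = q. h | l and l | w, therefore h | w. Since h = x, x | w. w = q, so x | q. Since x | p, x | p + q. p + q > 0, so x ≤ p + q.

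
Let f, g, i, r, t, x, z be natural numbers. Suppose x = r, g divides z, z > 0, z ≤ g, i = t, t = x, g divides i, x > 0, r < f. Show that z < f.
g divides z and z > 0, thus g ≤ z. z ≤ g, so g = z. i = t and t = x, thus i = x. Since g divides i, g divides x. Since x > 0, g ≤ x. From g = z, z ≤ x. Because x = r, z ≤ r. Since r < f, z < f.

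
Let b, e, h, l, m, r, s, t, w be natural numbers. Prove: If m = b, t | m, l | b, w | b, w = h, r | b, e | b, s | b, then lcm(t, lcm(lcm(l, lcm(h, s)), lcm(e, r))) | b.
Since m = b and t | m, t | b. w = h and w | b, hence h | b. s | b, so lcm(h, s) | b. Because l | b, lcm(l, lcm(h, s)) | b. Since e | b and r | b, lcm(e, r) | b. Since lcm(l, lcm(h, s)) | b, lcm(lcm(l, lcm(h, s)), lcm(e, r)) | b. Since t | b, lcm(t, lcm(lcm(l, lcm(h, s)), lcm(e, r))) | b.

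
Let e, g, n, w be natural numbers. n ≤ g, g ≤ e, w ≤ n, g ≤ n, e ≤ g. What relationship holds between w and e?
w ≤ e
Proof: g ≤ e and e ≤ g, so g = e. n ≤ g and g ≤ n, thus n = g. w ≤ n, so w ≤ g. Because g = e, w ≤ e.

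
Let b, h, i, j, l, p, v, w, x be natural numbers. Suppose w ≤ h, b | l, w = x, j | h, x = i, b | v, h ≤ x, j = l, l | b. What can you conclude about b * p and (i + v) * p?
b * p | (i + v) * p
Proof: w = x and w ≤ h, so x ≤ h. h ≤ x, so h = x. Since x = i, h = i. l | b and b | l, so l = b. j = l and j | h, hence l | h. l = b, so b | h. Since h = i, b | i. Since b | v, b | i + v. Then b * p | (i + v) * p.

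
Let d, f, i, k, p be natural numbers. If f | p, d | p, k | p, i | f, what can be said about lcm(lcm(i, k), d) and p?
lcm(lcm(i, k), d) | p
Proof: i | f and f | p, therefore i | p. k | p, so lcm(i, k) | p. Because d | p, lcm(lcm(i, k), d) | p.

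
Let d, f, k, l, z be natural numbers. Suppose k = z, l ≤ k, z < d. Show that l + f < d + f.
k = z and l ≤ k, so l ≤ z. z < d, so l < d. Then l + f < d + f.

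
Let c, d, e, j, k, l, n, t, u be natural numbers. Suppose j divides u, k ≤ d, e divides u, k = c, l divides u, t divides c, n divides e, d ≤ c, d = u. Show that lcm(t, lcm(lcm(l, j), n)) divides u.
k = c and k ≤ d, so c ≤ d. From d ≤ c, c = d. Because d = u, c = u. Since t divides c, t divides u. l divides u and j divides u, hence lcm(l, j) divides u. n divides e and e divides u, hence n divides u. lcm(l, j) divides u, so lcm(lcm(l, j), n) divides u. Since t divides u, lcm(t, lcm(lcm(l, j), n)) divides u.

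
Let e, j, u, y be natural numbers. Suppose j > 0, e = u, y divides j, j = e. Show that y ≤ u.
y divides j and j > 0, therefore y ≤ j. j = e, so y ≤ e. Since e = u, y ≤ u.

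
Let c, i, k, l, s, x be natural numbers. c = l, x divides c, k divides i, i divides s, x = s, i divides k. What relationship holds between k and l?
k divides l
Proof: i divides k and k divides i, therefore i = k. Since c = l and x divides c, x divides l. Because x = s, s divides l. i divides s, so i divides l. Since i = k, k divides l.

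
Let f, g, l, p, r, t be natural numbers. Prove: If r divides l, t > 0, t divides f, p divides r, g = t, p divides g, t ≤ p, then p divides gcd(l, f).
p divides r and r divides l, so p divides l. Because g = t and p divides g, p divides t. t > 0, so p ≤ t. t ≤ p, so t = p. Since t divides f, p divides f. Since p divides l, p divides gcd(l, f).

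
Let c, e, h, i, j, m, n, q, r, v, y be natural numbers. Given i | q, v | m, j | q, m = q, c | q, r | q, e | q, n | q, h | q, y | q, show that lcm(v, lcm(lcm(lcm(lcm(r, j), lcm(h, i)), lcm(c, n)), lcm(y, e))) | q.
m = q and v | m, therefore v | q. r | q and j | q, so lcm(r, j) | q. Since h | q and i | q, lcm(h, i) | q. Since lcm(r, j) | q, lcm(lcm(r, j), lcm(h, i)) | q. c | q and n | q, so lcm(c, n) | q. lcm(lcm(r, j), lcm(h, i)) | q, so lcm(lcm(lcm(r, j), lcm(h, i)), lcm(c, n)) | q. y | q and e | q, therefore lcm(y, e) | q. Since lcm(lcm(lcm(r, j), lcm(h, i)), lcm(c, n)) | q, lcm(lcm(lcm(lcm(r, j), lcm(h, i)), lcm(c, n)), lcm(y, e)) | q. Since v | q, lcm(v, lcm(lcm(lcm(lcm(r, j), lcm(h, i)), lcm(c, n)), lcm(y, e))) | q.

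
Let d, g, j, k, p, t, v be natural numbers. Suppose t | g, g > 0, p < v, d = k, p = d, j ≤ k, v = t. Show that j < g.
p = d and d = k, hence p = k. p < v, so k < v. v = t, so k < t. t | g and g > 0, therefore t ≤ g. k < t, so k < g. j ≤ k, so j < g.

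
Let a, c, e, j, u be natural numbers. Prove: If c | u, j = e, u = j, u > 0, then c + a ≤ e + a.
u = j and j = e, thus u = e. c | u and u > 0, so c ≤ u. u = e, so c ≤ e. Then c + a ≤ e + a.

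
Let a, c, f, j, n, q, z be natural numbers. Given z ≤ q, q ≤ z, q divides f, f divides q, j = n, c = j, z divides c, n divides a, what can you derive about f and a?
f divides a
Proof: Since z ≤ q and q ≤ z, z = q. q divides f and f divides q, therefore q = f. z = q, so z = f. c = j and z divides c, so z divides j. From j = n, z divides n. Since z = f, f divides n. n divides a, so f divides a.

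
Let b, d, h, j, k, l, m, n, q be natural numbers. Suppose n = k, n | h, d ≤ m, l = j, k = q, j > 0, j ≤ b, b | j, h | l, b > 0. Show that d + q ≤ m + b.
b | j and j > 0, thus b ≤ j. j ≤ b, so j = b. n | h and h | l, therefore n | l. n = k, so k | l. l = j, so k | j. Since j = b, k | b. k = q, so q | b. b > 0, so q ≤ b. From d ≤ m, d + q ≤ m + b.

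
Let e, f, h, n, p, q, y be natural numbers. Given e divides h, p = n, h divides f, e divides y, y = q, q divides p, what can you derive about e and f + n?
e divides f + n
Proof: Since e divides h and h divides f, e divides f. Since y = q and e divides y, e divides q. q divides p, so e divides p. Since p = n, e divides n. e divides f, so e divides f + n.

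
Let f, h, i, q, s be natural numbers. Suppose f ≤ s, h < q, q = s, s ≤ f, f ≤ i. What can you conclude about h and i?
h < i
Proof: Because s ≤ f and f ≤ s, s = f. Since q = s, q = f. Since h < q, h < f. Since f ≤ i, h < i.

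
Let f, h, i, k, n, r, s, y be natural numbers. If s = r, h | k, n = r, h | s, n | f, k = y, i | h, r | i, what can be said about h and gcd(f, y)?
h | gcd(f, y)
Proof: Since r | i and i | h, r | h. s = r and h | s, hence h | r. Since r | h, r = h. n = r and n | f, so r | f. Since r = h, h | f. Because k = y and h | k, h | y. h | f, so h | gcd(f, y).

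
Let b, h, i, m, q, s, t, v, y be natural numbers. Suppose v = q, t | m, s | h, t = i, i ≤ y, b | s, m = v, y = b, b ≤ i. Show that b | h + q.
Since b | s and s | h, b | h. m = v and v = q, so m = q. y = b and i ≤ y, thus i ≤ b. Since b ≤ i, i = b. Since t = i and t | m, i | m. Since i = b, b | m. m = q, so b | q. b | h, so b | h + q.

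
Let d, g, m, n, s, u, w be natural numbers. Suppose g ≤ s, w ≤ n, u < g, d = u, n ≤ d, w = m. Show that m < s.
w = m and w ≤ n, thus m ≤ n. n ≤ d, so m ≤ d. Since d = u, m ≤ u. From u < g and g ≤ s, u < s. m ≤ u, so m < s.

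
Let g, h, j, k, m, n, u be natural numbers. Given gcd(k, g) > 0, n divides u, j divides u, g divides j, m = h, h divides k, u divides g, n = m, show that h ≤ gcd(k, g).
From n = m and m = h, n = h. Because g divides j and j divides u, g divides u. From u divides g, u = g. Since n divides u, n divides g. Since n = h, h divides g. h divides k, so h divides gcd(k, g). gcd(k, g) > 0, so h ≤ gcd(k, g).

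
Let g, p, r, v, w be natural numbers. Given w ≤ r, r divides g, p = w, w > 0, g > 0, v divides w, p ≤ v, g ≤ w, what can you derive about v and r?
v = r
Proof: Since v divides w and w > 0, v ≤ w. Since p = w and p ≤ v, w ≤ v. v ≤ w, so v = w. r divides g and g > 0, thus r ≤ g. Since g ≤ w, r ≤ w. From w ≤ r, w = r. v = w, so v = r.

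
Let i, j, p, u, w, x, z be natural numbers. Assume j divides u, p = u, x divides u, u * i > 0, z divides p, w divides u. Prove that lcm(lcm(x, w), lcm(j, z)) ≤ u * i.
x divides u and w divides u, therefore lcm(x, w) divides u. Since p = u and z divides p, z divides u. j divides u, so lcm(j, z) divides u. lcm(x, w) divides u, so lcm(lcm(x, w), lcm(j, z)) divides u. Then lcm(lcm(x, w), lcm(j, z)) divides u * i. From u * i > 0, lcm(lcm(x, w), lcm(j, z)) ≤ u * i.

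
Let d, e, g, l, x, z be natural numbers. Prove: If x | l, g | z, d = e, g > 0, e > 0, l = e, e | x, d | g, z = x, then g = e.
l = e and x | l, so x | e. Since e | x, x = e. Since z = x, z = e. Since g | z, g | e. Since e > 0, g ≤ e. d = e and d | g, so e | g. g > 0, so e ≤ g. Since g ≤ e, g = e.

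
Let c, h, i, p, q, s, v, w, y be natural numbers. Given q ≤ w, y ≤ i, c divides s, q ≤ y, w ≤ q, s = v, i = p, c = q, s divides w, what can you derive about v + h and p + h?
v + h ≤ p + h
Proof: c = q and c divides s, therefore q divides s. From w ≤ q and q ≤ w, w = q. Because s divides w, s divides q. q divides s, so q = s. Since s = v, q = v. Because q ≤ y and y ≤ i, q ≤ i. Since i = p, q ≤ p. q = v, so v ≤ p. Then v + h ≤ p + h.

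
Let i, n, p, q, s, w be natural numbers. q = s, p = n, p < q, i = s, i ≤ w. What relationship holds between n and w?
n < w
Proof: From p = n and p < q, n < q. Since q = s, n < s. From i = s and i ≤ w, s ≤ w. Since n < s, n < w.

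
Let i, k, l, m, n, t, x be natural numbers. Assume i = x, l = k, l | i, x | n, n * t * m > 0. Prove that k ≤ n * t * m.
l = k and l | i, thus k | i. i = x, so k | x. x | n, so k | n. Then k | n * t. Then k | n * t * m. Since n * t * m > 0, k ≤ n * t * m.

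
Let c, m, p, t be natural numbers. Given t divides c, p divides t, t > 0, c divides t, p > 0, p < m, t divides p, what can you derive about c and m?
c < m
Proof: p divides t and t > 0, thus p ≤ t. t divides p and p > 0, hence t ≤ p. p ≤ t, so p = t. t divides c and c divides t, thus t = c. Because p = t, p = c. Because p < m, c < m.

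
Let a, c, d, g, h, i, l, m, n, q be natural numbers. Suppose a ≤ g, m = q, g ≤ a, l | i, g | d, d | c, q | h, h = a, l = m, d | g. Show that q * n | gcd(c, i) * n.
a ≤ g and g ≤ a, hence a = g. h = a, so h = g. Since g | d and d | g, g = d. Since h = g, h = d. Since q | h, q | d. From d | c, q | c. l = m and m = q, therefore l = q. Since l | i, q | i. q | c, so q | gcd(c, i). Then q * n | gcd(c, i) * n.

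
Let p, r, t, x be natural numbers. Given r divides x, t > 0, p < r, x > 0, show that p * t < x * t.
r divides x and x > 0, so r ≤ x. p < r, so p < x. Since t > 0, by multiplying by a positive, p * t < x * t.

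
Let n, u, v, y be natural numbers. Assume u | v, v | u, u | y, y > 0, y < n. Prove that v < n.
u | v and v | u, therefore u = v. Because u | y, v | y. From y > 0, v ≤ y. Since y < n, v < n.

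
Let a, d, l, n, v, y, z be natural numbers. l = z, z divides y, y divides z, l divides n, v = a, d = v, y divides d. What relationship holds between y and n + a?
y divides n + a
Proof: z divides y and y divides z, hence z = y. Because l = z, l = y. l divides n, so y divides n. Because d = v and y divides d, y divides v. From v = a, y divides a. y divides n, so y divides n + a.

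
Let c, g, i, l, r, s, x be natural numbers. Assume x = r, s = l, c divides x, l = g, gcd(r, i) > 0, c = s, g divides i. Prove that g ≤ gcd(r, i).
s = l and l = g, thus s = g. Since x = r and c divides x, c divides r. Since c = s, s divides r. s = g, so g divides r. g divides i, so g divides gcd(r, i). Since gcd(r, i) > 0, g ≤ gcd(r, i).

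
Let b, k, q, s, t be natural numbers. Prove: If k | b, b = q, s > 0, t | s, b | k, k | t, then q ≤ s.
Because k | b and b | k, k = b. b = q, so k = q. Because k | t and t | s, k | s. Since k = q, q | s. s > 0, so q ≤ s.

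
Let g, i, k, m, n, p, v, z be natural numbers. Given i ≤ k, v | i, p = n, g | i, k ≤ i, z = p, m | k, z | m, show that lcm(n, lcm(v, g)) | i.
From z = p and p = n, z = n. k ≤ i and i ≤ k, therefore k = i. m | k, so m | i. z | m, so z | i. Since z = n, n | i. Because v | i and g | i, lcm(v, g) | i. n | i, so lcm(n, lcm(v, g)) | i.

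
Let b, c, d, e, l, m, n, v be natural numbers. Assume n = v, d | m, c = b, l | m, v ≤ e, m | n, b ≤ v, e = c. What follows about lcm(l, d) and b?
lcm(l, d) | b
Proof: e = c and v ≤ e, therefore v ≤ c. Since c = b, v ≤ b. b ≤ v, so v = b. Because n = v, n = b. From l | m and d | m, lcm(l, d) | m. Since m | n, lcm(l, d) | n. n = b, so lcm(l, d) | b.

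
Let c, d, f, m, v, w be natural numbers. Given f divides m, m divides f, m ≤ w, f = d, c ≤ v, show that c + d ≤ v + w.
Since m divides f and f divides m, m = f. From f = d, m = d. Since m ≤ w, d ≤ w. c ≤ v, so c + d ≤ v + w.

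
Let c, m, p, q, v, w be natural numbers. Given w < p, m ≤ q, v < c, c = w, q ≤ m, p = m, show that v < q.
Because c = w and v < c, v < w. m ≤ q and q ≤ m, so m = q. p = m, so p = q. From w < p, w < q. Since v < w, v < q.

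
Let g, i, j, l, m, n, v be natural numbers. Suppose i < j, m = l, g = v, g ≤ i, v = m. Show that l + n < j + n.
Since g = v and v = m, g = m. m = l, so g = l. From g ≤ i and i < j, g < j. Since g = l, l < j. Then l + n < j + n.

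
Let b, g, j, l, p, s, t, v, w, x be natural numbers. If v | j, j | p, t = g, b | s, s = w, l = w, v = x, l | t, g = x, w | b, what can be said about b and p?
b | p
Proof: Because s = w and b | s, b | w. Since w | b, w = b. l = w and l | t, so w | t. t = g, so w | g. g = x, so w | x. v = x and v | j, so x | j. Since w | x, w | j. j | p, so w | p. w = b, so b | p.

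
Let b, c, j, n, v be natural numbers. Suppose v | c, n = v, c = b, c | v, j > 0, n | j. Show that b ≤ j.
v | c and c | v, so v = c. Since n = v, n = c. Because c = b, n = b. Since n | j, b | j. Since j > 0, b ≤ j.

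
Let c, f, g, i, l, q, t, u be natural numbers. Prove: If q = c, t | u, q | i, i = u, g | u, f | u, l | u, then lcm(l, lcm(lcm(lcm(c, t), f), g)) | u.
From i = u and q | i, q | u. q = c, so c | u. t | u, so lcm(c, t) | u. Because f | u, lcm(lcm(c, t), f) | u. Since g | u, lcm(lcm(lcm(c, t), f), g) | u. l | u, so lcm(l, lcm(lcm(lcm(c, t), f), g)) | u.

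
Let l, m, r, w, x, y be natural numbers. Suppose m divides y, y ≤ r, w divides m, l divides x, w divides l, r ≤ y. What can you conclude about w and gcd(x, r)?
w divides gcd(x, r)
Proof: Because w divides l and l divides x, w divides x. Because y ≤ r and r ≤ y, y = r. w divides m and m divides y, therefore w divides y. y = r, so w divides r. w divides x, so w divides gcd(x, r).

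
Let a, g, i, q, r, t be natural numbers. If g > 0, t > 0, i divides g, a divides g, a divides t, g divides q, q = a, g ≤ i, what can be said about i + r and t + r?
i + r ≤ t + r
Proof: i divides g and g > 0, so i ≤ g. Since g ≤ i, g = i. q = a and g divides q, so g divides a. Since a divides g, a = g. Because a divides t and t > 0, a ≤ t. Since a = g, g ≤ t. Since g = i, i ≤ t. Then i + r ≤ t + r.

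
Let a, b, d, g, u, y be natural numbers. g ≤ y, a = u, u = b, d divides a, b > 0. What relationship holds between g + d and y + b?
g + d ≤ y + b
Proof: Since a = u and u = b, a = b. d divides a, so d divides b. b > 0, so d ≤ b. Since g ≤ y, g + d ≤ y + b.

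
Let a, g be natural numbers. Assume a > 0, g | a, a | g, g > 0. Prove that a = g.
g | a and a > 0, thus g ≤ a. Since a | g and g > 0, a ≤ g. Since g ≤ a, g = a. Then a = g.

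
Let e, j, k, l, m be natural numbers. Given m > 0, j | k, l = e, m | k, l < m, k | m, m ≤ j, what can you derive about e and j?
e < j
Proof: Since k | m and m | k, k = m. Since j | k, j | m. Since m > 0, j ≤ m. From m ≤ j, m = j. l = e and l < m, hence e < m. m = j, so e < j.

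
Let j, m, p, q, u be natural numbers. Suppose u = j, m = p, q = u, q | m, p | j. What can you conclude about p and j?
p = j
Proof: Because q = u and q | m, u | m. Since m = p, u | p. From u = j, j | p. p | j, so j = p. Then p = j.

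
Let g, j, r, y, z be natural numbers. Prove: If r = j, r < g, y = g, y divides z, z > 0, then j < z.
r = j and r < g, hence j < g. Because y = g and y divides z, g divides z. Since z > 0, g ≤ z. Since j < g, j < z.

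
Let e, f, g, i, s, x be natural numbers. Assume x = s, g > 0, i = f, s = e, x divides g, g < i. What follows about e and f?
e < f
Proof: x = s and x divides g, hence s divides g. Since g > 0, s ≤ g. s = e, so e ≤ g. From g < i, e < i. i = f, so e < f.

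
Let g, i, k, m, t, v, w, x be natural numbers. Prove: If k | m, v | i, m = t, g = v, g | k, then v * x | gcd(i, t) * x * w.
From g = v and g | k, v | k. Since k | m, v | m. m = t, so v | t. Because v | i, v | gcd(i, t). Then v * x | gcd(i, t) * x. Then v * x | gcd(i, t) * x * w.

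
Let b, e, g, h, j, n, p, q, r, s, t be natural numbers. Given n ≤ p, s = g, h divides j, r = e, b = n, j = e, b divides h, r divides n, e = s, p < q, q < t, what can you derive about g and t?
g < t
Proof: b divides h and h divides j, hence b divides j. j = e, so b divides e. b = n, so n divides e. From r = e and r divides n, e divides n. From n divides e, n = e. e = s, so n = s. s = g, so n = g. n ≤ p and p < q, therefore n < q. Since n = g, g < q. Since q < t, g < t.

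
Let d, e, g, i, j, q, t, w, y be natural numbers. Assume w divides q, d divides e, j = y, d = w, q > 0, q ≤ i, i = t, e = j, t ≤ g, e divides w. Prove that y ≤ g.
e = j and j = y, hence e = y. Since d = w and d divides e, w divides e. e divides w, so w = e. w divides q and q > 0, hence w ≤ q. Since w = e, e ≤ q. Since q ≤ i, e ≤ i. Since i = t, e ≤ t. Since t ≤ g, e ≤ g. From e = y, y ≤ g.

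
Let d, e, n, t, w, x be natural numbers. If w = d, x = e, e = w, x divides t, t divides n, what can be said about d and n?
d divides n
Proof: x = e and e = w, hence x = w. Since x divides t and t divides n, x divides n. x = w, so w divides n. w = d, so d divides n.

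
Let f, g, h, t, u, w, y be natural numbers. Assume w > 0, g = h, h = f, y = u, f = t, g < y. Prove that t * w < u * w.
Since g = h and h = f, g = f. f = t, so g = t. Because y = u and g < y, g < u. Since g = t, t < u. w > 0, so t * w < u * w.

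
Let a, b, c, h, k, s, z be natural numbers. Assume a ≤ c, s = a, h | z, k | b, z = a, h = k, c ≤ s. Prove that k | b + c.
From s = a and c ≤ s, c ≤ a. a ≤ c, so a = c. Since z = a, z = c. h = k and h | z, therefore k | z. z = c, so k | c. Since k | b, k | b + c.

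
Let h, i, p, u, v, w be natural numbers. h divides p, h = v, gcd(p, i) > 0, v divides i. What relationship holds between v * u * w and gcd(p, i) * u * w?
v * u * w ≤ gcd(p, i) * u * w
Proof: h = v and h divides p, therefore v divides p. Since v divides i, v divides gcd(p, i). gcd(p, i) > 0, so v ≤ gcd(p, i). By multiplying by a non-negative, v * u ≤ gcd(p, i) * u. By multiplying by a non-negative, v * u * w ≤ gcd(p, i) * u * w.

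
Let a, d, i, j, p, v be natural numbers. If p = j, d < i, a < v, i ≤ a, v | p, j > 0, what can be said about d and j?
d < j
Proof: i ≤ a and a < v, hence i < v. From d < i, d < v. p = j and v | p, hence v | j. Since j > 0, v ≤ j. d < v, so d < j.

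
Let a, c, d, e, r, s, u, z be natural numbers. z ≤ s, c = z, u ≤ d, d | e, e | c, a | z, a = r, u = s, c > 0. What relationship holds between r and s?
r | s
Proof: Since u = s and u ≤ d, s ≤ d. Because d | e and e | c, d | c. Since c > 0, d ≤ c. Since c = z, d ≤ z. s ≤ d, so s ≤ z. Since z ≤ s, z = s. a = r and a | z, so r | z. From z = s, r | s.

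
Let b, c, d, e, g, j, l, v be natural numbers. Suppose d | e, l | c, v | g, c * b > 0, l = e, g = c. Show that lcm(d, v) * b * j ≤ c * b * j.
Since l = e and l | c, e | c. Since d | e, d | c. g = c and v | g, hence v | c. Because d | c, lcm(d, v) | c. Then lcm(d, v) * b | c * b. c * b > 0, so lcm(d, v) * b ≤ c * b. Then lcm(d, v) * b * j ≤ c * b * j.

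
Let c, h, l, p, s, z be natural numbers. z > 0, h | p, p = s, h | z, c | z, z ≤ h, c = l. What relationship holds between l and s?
l | s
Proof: c = l and c | z, so l | z. h | z and z > 0, hence h ≤ z. Because z ≤ h, h = z. p = s and h | p, therefore h | s. h = z, so z | s. l | z, so l | s.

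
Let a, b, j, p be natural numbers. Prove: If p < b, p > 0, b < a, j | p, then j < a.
From j | p and p > 0, j ≤ p. Since p < b, j < b. From b < a, j < a.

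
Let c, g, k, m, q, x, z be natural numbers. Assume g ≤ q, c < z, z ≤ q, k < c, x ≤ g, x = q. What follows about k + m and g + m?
k + m < g + m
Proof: x = q and x ≤ g, hence q ≤ g. From g ≤ q, q = g. c < z and z ≤ q, thus c < q. Since k < c, k < q. Because q = g, k < g. Then k + m < g + m.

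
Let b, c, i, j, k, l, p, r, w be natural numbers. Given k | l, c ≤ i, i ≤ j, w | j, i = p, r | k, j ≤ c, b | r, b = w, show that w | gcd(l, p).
b | r and r | k, hence b | k. k | l, so b | l. Since b = w, w | l. Because j ≤ c and c ≤ i, j ≤ i. Since i ≤ j, j = i. i = p, so j = p. Since w | j, w | p. Since w | l, w | gcd(l, p).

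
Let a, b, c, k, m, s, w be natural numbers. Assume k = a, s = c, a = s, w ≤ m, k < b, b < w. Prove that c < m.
Because k = a and a = s, k = s. k < b and b < w, therefore k < w. Since k = s, s < w. s = c, so c < w. w ≤ m, so c < m.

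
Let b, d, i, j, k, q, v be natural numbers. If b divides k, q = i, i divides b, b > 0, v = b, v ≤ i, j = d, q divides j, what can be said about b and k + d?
b divides k + d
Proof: i divides b and b > 0, thus i ≤ b. v = b and v ≤ i, thus b ≤ i. Since i ≤ b, i = b. From q = i, q = b. j = d and q divides j, hence q divides d. From q = b, b divides d. b divides k, so b divides k + d.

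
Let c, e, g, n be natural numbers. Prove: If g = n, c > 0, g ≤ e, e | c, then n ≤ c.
Since e | c and c > 0, e ≤ c. Because g ≤ e, g ≤ c. g = n, so n ≤ c.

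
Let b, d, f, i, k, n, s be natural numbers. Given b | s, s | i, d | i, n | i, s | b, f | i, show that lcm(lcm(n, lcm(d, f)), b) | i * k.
d | i and f | i, hence lcm(d, f) | i. n | i, so lcm(n, lcm(d, f)) | i. s | b and b | s, so s = b. Since s | i, b | i. lcm(n, lcm(d, f)) | i, so lcm(lcm(n, lcm(d, f)), b) | i. Then lcm(lcm(n, lcm(d, f)), b) | i * k.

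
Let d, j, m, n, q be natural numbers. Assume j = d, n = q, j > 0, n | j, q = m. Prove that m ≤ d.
Because n = q and q = m, n = m. n | j, so m | j. Since j > 0, m ≤ j. Since j = d, m ≤ d.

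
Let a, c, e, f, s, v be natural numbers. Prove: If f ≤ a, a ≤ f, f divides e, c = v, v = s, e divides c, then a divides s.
Since f ≤ a and a ≤ f, f = a. From f divides e, a divides e. From c = v and v = s, c = s. Because e divides c, e divides s. a divides e, so a divides s.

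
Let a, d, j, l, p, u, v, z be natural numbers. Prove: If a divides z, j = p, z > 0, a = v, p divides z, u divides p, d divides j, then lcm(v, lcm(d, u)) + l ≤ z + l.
Because a = v and a divides z, v divides z. j = p and d divides j, so d divides p. u divides p, so lcm(d, u) divides p. p divides z, so lcm(d, u) divides z. Since v divides z, lcm(v, lcm(d, u)) divides z. Since z > 0, lcm(v, lcm(d, u)) ≤ z. Then lcm(v, lcm(d, u)) + l ≤ z + l.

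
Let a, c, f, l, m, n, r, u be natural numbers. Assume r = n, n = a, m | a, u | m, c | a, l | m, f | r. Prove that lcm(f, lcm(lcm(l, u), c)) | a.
r = n and n = a, therefore r = a. Because f | r, f | a. l | m and u | m, thus lcm(l, u) | m. Since m | a, lcm(l, u) | a. c | a, so lcm(lcm(l, u), c) | a. f | a, so lcm(f, lcm(lcm(l, u), c)) | a.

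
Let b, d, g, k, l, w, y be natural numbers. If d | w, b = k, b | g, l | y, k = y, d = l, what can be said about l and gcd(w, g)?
l | gcd(w, g)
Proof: Since d = l and d | w, l | w. b = k and k = y, hence b = y. b | g, so y | g. Because l | y, l | g. Since l | w, l | gcd(w, g).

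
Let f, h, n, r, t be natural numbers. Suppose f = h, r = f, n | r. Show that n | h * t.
r = f and f = h, thus r = h. n | r, so n | h. Then n | h * t.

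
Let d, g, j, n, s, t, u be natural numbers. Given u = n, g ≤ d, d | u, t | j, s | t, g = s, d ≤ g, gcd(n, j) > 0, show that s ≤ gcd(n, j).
d ≤ g and g ≤ d, thus d = g. Since g = s, d = s. u = n and d | u, therefore d | n. Since d = s, s | n. Because s | t and t | j, s | j. s | n, so s | gcd(n, j). gcd(n, j) > 0, so s ≤ gcd(n, j).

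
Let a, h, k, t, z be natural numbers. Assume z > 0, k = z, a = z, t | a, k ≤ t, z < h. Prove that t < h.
k = z and k ≤ t, therefore z ≤ t. Since a = z and t | a, t | z. Since z > 0, t ≤ z. Since z ≤ t, z = t. z < h, so t < h.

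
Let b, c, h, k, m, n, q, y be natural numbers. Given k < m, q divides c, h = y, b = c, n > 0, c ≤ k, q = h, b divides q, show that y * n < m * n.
From b = c and b divides q, c divides q. Since q divides c, c = q. Because q = h and h = y, q = y. Since c = q, c = y. c ≤ k and k < m, so c < m. Since c = y, y < m. Since n > 0, by multiplying by a positive, y * n < m * n.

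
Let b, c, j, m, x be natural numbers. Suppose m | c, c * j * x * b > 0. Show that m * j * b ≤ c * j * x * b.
m | c, so m * j | c * j. Then m * j | c * j * x. Then m * j * b | c * j * x * b. c * j * x * b > 0, so m * j * b ≤ c * j * x * b.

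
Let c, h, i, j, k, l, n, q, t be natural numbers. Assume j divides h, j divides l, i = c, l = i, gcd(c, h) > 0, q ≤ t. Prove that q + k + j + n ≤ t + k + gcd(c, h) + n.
q ≤ t, so q + k ≤ t + k. l = i and i = c, so l = c. Since j divides l, j divides c. j divides h, so j divides gcd(c, h). gcd(c, h) > 0, so j ≤ gcd(c, h). Then j + n ≤ gcd(c, h) + n. Since q + k ≤ t + k, q + k + j + n ≤ t + k + gcd(c, h) + n.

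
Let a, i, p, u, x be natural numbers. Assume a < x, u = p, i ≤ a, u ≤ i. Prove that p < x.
u = p and u ≤ i, hence p ≤ i. i ≤ a and a < x, thus i < x. From p ≤ i, p < x.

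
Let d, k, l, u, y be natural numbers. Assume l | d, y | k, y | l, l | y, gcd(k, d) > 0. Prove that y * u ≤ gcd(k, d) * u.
Because l | y and y | l, l = y. l | d, so y | d. y | k, so y | gcd(k, d). Since gcd(k, d) > 0, y ≤ gcd(k, d). Then y * u ≤ gcd(k, d) * u.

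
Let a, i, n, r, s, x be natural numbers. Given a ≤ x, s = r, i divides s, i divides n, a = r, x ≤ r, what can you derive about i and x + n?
i divides x + n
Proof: Because a = r and a ≤ x, r ≤ x. x ≤ r, so r = x. s = r and i divides s, therefore i divides r. r = x, so i divides x. Since i divides n, i divides x + n.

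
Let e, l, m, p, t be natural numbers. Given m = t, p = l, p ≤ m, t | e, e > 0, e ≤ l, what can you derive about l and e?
l = e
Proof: p = l and p ≤ m, hence l ≤ m. m = t, so l ≤ t. t | e and e > 0, so t ≤ e. Since l ≤ t, l ≤ e. Since e ≤ l, l = e.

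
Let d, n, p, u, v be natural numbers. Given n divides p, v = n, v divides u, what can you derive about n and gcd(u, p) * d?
n divides gcd(u, p) * d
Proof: v = n and v divides u, so n divides u. Since n divides p, n divides gcd(u, p). Then n divides gcd(u, p) * d.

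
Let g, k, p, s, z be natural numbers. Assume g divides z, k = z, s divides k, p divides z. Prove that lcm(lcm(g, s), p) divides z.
k = z and s divides k, thus s divides z. Since g divides z, lcm(g, s) divides z. p divides z, so lcm(lcm(g, s), p) divides z.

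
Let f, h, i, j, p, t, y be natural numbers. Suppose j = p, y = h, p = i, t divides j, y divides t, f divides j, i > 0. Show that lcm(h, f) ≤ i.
j = p and p = i, therefore j = i. y divides t and t divides j, thus y divides j. Since y = h, h divides j. Since f divides j, lcm(h, f) divides j. j = i, so lcm(h, f) divides i. Because i > 0, lcm(h, f) ≤ i.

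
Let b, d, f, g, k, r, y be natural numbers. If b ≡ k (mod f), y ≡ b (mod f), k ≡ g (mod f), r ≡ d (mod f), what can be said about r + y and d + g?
r + y ≡ d + g (mod f)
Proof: y ≡ b (mod f) and b ≡ k (mod f), therefore y ≡ k (mod f). Since k ≡ g (mod f), y ≡ g (mod f). r ≡ d (mod f), so r + y ≡ d + g (mod f).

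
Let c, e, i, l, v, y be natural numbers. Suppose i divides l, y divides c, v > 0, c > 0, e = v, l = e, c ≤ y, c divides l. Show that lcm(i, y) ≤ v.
From l = e and e = v, l = v. y divides c and c > 0, therefore y ≤ c. c ≤ y, so c = y. c divides l, so y divides l. Since i divides l, lcm(i, y) divides l. Since l = v, lcm(i, y) divides v. Because v > 0, lcm(i, y) ≤ v.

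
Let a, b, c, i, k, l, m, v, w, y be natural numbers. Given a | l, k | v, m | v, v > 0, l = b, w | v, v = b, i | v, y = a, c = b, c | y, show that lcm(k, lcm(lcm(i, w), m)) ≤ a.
From y = a and c | y, c | a. Since c = b, b | a. l = b and a | l, therefore a | b. b | a, so b = a. v = b, so v = a. i | v and w | v, therefore lcm(i, w) | v. Since m | v, lcm(lcm(i, w), m) | v. k | v, so lcm(k, lcm(lcm(i, w), m)) | v. From v > 0, lcm(k, lcm(lcm(i, w), m)) ≤ v. v = a, so lcm(k, lcm(lcm(i, w), m)) ≤ a.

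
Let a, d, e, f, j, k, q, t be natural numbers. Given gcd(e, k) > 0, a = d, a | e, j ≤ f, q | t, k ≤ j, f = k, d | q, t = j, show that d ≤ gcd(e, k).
From a = d and a | e, d | e. Since f = k and j ≤ f, j ≤ k. Because k ≤ j, j = k. Since t = j, t = k. Because d | q and q | t, d | t. Since t = k, d | k. d | e, so d | gcd(e, k). Since gcd(e, k) > 0, d ≤ gcd(e, k).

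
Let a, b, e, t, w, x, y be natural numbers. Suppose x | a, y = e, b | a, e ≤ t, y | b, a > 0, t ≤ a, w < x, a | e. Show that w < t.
Because y = e and y | b, e | b. Since b | a, e | a. Since a | e, e = a. Since e ≤ t, a ≤ t. From t ≤ a, a = t. x | a and a > 0, hence x ≤ a. Since w < x, w < a. From a = t, w < t.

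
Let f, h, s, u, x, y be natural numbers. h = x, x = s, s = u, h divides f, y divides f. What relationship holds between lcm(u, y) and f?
lcm(u, y) divides f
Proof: h = x and x = s, therefore h = s. Since s = u, h = u. Since h divides f, u divides f. Since y divides f, lcm(u, y) divides f.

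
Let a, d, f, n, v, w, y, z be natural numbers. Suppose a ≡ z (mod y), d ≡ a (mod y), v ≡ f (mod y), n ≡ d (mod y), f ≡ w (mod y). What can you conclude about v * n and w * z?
v * n ≡ w * z (mod y)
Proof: v ≡ f (mod y) and f ≡ w (mod y), therefore v ≡ w (mod y). n ≡ d (mod y) and d ≡ a (mod y), hence n ≡ a (mod y). a ≡ z (mod y), so n ≡ z (mod y). Since v ≡ w (mod y), v * n ≡ w * z (mod y).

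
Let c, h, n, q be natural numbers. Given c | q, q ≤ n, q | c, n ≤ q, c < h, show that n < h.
From c | q and q | c, c = q. q ≤ n and n ≤ q, hence q = n. c = q, so c = n. Since c < h, n < h.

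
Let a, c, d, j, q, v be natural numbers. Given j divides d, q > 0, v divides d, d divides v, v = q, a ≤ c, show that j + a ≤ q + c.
d divides v and v divides d, hence d = v. Since v = q, d = q. j divides d, so j divides q. Since q > 0, j ≤ q. a ≤ c, so j + a ≤ q + c.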